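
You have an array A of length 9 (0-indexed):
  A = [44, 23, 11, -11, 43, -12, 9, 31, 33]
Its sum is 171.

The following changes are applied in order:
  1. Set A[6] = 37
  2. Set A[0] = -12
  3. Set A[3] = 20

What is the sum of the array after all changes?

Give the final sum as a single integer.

Initial sum: 171
Change 1: A[6] 9 -> 37, delta = 28, sum = 199
Change 2: A[0] 44 -> -12, delta = -56, sum = 143
Change 3: A[3] -11 -> 20, delta = 31, sum = 174

Answer: 174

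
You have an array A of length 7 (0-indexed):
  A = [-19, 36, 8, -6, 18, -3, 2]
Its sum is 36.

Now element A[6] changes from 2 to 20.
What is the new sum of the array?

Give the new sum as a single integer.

Old value at index 6: 2
New value at index 6: 20
Delta = 20 - 2 = 18
New sum = old_sum + delta = 36 + (18) = 54

Answer: 54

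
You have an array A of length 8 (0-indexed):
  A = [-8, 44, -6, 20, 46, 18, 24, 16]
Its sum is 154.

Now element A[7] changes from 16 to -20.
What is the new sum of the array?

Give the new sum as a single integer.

Answer: 118

Derivation:
Old value at index 7: 16
New value at index 7: -20
Delta = -20 - 16 = -36
New sum = old_sum + delta = 154 + (-36) = 118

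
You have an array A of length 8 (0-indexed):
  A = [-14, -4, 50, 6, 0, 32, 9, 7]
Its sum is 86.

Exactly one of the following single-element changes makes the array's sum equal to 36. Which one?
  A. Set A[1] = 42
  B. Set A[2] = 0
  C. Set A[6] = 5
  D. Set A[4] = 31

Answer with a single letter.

Answer: B

Derivation:
Option A: A[1] -4->42, delta=46, new_sum=86+(46)=132
Option B: A[2] 50->0, delta=-50, new_sum=86+(-50)=36 <-- matches target
Option C: A[6] 9->5, delta=-4, new_sum=86+(-4)=82
Option D: A[4] 0->31, delta=31, new_sum=86+(31)=117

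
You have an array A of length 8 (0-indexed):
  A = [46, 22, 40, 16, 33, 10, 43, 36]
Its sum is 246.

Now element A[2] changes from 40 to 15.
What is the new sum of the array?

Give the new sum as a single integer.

Answer: 221

Derivation:
Old value at index 2: 40
New value at index 2: 15
Delta = 15 - 40 = -25
New sum = old_sum + delta = 246 + (-25) = 221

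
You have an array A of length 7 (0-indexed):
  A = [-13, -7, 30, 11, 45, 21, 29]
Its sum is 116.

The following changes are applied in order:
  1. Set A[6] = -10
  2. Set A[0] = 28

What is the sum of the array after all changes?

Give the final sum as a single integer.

Answer: 118

Derivation:
Initial sum: 116
Change 1: A[6] 29 -> -10, delta = -39, sum = 77
Change 2: A[0] -13 -> 28, delta = 41, sum = 118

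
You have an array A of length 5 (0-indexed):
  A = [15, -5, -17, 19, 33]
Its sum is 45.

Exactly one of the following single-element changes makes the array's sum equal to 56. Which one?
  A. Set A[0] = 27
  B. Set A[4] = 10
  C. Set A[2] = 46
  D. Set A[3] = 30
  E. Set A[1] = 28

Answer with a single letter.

Option A: A[0] 15->27, delta=12, new_sum=45+(12)=57
Option B: A[4] 33->10, delta=-23, new_sum=45+(-23)=22
Option C: A[2] -17->46, delta=63, new_sum=45+(63)=108
Option D: A[3] 19->30, delta=11, new_sum=45+(11)=56 <-- matches target
Option E: A[1] -5->28, delta=33, new_sum=45+(33)=78

Answer: D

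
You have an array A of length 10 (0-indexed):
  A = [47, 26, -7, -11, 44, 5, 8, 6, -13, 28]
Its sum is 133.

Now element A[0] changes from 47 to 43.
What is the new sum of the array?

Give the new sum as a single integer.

Old value at index 0: 47
New value at index 0: 43
Delta = 43 - 47 = -4
New sum = old_sum + delta = 133 + (-4) = 129

Answer: 129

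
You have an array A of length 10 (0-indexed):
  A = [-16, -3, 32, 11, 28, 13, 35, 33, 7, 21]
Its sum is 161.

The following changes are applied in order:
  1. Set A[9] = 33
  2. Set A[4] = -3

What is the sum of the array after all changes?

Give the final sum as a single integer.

Initial sum: 161
Change 1: A[9] 21 -> 33, delta = 12, sum = 173
Change 2: A[4] 28 -> -3, delta = -31, sum = 142

Answer: 142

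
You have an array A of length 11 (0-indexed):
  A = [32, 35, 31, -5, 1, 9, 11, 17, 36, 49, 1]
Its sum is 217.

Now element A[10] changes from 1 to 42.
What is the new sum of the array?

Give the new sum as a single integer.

Old value at index 10: 1
New value at index 10: 42
Delta = 42 - 1 = 41
New sum = old_sum + delta = 217 + (41) = 258

Answer: 258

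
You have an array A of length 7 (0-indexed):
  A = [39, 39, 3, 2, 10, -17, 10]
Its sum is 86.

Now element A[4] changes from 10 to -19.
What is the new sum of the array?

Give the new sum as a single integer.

Old value at index 4: 10
New value at index 4: -19
Delta = -19 - 10 = -29
New sum = old_sum + delta = 86 + (-29) = 57

Answer: 57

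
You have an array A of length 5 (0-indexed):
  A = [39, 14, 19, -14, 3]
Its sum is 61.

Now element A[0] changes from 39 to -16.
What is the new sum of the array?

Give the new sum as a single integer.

Old value at index 0: 39
New value at index 0: -16
Delta = -16 - 39 = -55
New sum = old_sum + delta = 61 + (-55) = 6

Answer: 6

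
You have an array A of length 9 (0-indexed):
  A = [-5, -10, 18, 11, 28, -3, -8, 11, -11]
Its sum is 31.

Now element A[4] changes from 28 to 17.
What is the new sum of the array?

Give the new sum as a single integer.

Old value at index 4: 28
New value at index 4: 17
Delta = 17 - 28 = -11
New sum = old_sum + delta = 31 + (-11) = 20

Answer: 20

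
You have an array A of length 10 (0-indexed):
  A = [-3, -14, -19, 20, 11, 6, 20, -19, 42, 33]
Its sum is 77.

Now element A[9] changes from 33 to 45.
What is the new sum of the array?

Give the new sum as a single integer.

Answer: 89

Derivation:
Old value at index 9: 33
New value at index 9: 45
Delta = 45 - 33 = 12
New sum = old_sum + delta = 77 + (12) = 89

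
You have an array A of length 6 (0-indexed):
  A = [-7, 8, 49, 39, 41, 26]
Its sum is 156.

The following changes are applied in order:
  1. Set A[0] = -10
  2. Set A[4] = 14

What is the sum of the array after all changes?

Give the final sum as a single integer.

Initial sum: 156
Change 1: A[0] -7 -> -10, delta = -3, sum = 153
Change 2: A[4] 41 -> 14, delta = -27, sum = 126

Answer: 126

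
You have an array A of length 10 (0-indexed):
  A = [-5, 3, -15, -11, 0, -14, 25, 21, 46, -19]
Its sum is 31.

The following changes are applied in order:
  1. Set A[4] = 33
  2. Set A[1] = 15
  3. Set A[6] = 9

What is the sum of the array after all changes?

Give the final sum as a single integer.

Answer: 60

Derivation:
Initial sum: 31
Change 1: A[4] 0 -> 33, delta = 33, sum = 64
Change 2: A[1] 3 -> 15, delta = 12, sum = 76
Change 3: A[6] 25 -> 9, delta = -16, sum = 60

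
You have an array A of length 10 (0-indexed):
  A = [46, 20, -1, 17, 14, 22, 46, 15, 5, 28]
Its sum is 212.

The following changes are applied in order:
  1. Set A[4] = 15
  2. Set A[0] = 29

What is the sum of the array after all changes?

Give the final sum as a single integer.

Answer: 196

Derivation:
Initial sum: 212
Change 1: A[4] 14 -> 15, delta = 1, sum = 213
Change 2: A[0] 46 -> 29, delta = -17, sum = 196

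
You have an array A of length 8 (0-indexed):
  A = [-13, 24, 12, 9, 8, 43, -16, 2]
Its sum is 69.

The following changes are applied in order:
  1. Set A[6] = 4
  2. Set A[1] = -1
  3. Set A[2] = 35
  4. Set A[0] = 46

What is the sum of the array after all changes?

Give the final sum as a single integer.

Initial sum: 69
Change 1: A[6] -16 -> 4, delta = 20, sum = 89
Change 2: A[1] 24 -> -1, delta = -25, sum = 64
Change 3: A[2] 12 -> 35, delta = 23, sum = 87
Change 4: A[0] -13 -> 46, delta = 59, sum = 146

Answer: 146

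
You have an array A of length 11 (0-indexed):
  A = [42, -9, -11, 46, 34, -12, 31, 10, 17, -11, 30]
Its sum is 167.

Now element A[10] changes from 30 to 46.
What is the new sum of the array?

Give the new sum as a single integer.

Old value at index 10: 30
New value at index 10: 46
Delta = 46 - 30 = 16
New sum = old_sum + delta = 167 + (16) = 183

Answer: 183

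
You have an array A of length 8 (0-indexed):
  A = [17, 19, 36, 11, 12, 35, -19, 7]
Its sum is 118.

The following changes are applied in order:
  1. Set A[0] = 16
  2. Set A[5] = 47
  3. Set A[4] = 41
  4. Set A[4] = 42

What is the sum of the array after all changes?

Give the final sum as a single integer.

Answer: 159

Derivation:
Initial sum: 118
Change 1: A[0] 17 -> 16, delta = -1, sum = 117
Change 2: A[5] 35 -> 47, delta = 12, sum = 129
Change 3: A[4] 12 -> 41, delta = 29, sum = 158
Change 4: A[4] 41 -> 42, delta = 1, sum = 159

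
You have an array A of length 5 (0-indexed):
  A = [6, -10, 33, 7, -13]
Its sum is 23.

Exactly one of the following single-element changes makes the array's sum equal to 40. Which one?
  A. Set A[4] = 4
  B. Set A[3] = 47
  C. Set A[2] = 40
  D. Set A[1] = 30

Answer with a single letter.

Option A: A[4] -13->4, delta=17, new_sum=23+(17)=40 <-- matches target
Option B: A[3] 7->47, delta=40, new_sum=23+(40)=63
Option C: A[2] 33->40, delta=7, new_sum=23+(7)=30
Option D: A[1] -10->30, delta=40, new_sum=23+(40)=63

Answer: A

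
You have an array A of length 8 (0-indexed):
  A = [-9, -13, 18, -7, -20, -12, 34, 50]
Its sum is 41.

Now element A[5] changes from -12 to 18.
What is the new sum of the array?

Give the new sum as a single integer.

Answer: 71

Derivation:
Old value at index 5: -12
New value at index 5: 18
Delta = 18 - -12 = 30
New sum = old_sum + delta = 41 + (30) = 71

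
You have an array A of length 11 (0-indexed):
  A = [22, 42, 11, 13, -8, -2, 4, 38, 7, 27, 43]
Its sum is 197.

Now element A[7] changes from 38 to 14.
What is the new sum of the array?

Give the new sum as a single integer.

Old value at index 7: 38
New value at index 7: 14
Delta = 14 - 38 = -24
New sum = old_sum + delta = 197 + (-24) = 173

Answer: 173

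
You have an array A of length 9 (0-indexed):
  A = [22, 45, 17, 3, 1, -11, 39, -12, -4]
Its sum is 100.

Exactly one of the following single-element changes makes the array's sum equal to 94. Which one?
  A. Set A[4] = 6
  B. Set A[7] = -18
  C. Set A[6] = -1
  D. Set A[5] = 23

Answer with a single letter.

Answer: B

Derivation:
Option A: A[4] 1->6, delta=5, new_sum=100+(5)=105
Option B: A[7] -12->-18, delta=-6, new_sum=100+(-6)=94 <-- matches target
Option C: A[6] 39->-1, delta=-40, new_sum=100+(-40)=60
Option D: A[5] -11->23, delta=34, new_sum=100+(34)=134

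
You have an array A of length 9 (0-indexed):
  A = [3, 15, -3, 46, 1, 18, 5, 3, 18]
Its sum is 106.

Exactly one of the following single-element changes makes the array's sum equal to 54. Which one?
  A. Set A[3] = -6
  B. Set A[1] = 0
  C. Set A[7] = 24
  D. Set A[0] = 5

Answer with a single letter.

Option A: A[3] 46->-6, delta=-52, new_sum=106+(-52)=54 <-- matches target
Option B: A[1] 15->0, delta=-15, new_sum=106+(-15)=91
Option C: A[7] 3->24, delta=21, new_sum=106+(21)=127
Option D: A[0] 3->5, delta=2, new_sum=106+(2)=108

Answer: A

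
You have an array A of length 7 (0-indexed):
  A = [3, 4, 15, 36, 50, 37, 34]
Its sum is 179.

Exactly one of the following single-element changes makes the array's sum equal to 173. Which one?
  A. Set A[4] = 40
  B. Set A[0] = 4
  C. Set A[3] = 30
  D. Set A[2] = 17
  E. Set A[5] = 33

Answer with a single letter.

Option A: A[4] 50->40, delta=-10, new_sum=179+(-10)=169
Option B: A[0] 3->4, delta=1, new_sum=179+(1)=180
Option C: A[3] 36->30, delta=-6, new_sum=179+(-6)=173 <-- matches target
Option D: A[2] 15->17, delta=2, new_sum=179+(2)=181
Option E: A[5] 37->33, delta=-4, new_sum=179+(-4)=175

Answer: C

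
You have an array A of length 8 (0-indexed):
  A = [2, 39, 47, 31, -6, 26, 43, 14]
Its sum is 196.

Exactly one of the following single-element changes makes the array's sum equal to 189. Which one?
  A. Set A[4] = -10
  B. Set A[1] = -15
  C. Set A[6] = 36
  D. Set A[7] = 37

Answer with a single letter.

Answer: C

Derivation:
Option A: A[4] -6->-10, delta=-4, new_sum=196+(-4)=192
Option B: A[1] 39->-15, delta=-54, new_sum=196+(-54)=142
Option C: A[6] 43->36, delta=-7, new_sum=196+(-7)=189 <-- matches target
Option D: A[7] 14->37, delta=23, new_sum=196+(23)=219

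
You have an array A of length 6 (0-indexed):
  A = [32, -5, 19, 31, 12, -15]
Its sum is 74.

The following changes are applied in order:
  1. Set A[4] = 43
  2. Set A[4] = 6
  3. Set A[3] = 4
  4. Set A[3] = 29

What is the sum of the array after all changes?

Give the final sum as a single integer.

Answer: 66

Derivation:
Initial sum: 74
Change 1: A[4] 12 -> 43, delta = 31, sum = 105
Change 2: A[4] 43 -> 6, delta = -37, sum = 68
Change 3: A[3] 31 -> 4, delta = -27, sum = 41
Change 4: A[3] 4 -> 29, delta = 25, sum = 66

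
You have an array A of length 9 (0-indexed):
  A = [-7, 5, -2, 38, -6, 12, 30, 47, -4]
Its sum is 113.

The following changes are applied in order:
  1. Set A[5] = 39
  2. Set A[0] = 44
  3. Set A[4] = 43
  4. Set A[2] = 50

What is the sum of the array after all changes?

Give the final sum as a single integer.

Answer: 292

Derivation:
Initial sum: 113
Change 1: A[5] 12 -> 39, delta = 27, sum = 140
Change 2: A[0] -7 -> 44, delta = 51, sum = 191
Change 3: A[4] -6 -> 43, delta = 49, sum = 240
Change 4: A[2] -2 -> 50, delta = 52, sum = 292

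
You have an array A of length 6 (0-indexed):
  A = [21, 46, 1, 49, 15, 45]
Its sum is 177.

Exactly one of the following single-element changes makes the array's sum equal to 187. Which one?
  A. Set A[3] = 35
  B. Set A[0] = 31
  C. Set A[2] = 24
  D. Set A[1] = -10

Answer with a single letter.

Option A: A[3] 49->35, delta=-14, new_sum=177+(-14)=163
Option B: A[0] 21->31, delta=10, new_sum=177+(10)=187 <-- matches target
Option C: A[2] 1->24, delta=23, new_sum=177+(23)=200
Option D: A[1] 46->-10, delta=-56, new_sum=177+(-56)=121

Answer: B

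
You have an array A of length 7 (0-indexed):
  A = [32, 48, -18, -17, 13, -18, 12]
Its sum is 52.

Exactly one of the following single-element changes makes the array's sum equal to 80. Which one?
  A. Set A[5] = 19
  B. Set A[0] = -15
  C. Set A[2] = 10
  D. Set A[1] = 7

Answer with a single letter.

Answer: C

Derivation:
Option A: A[5] -18->19, delta=37, new_sum=52+(37)=89
Option B: A[0] 32->-15, delta=-47, new_sum=52+(-47)=5
Option C: A[2] -18->10, delta=28, new_sum=52+(28)=80 <-- matches target
Option D: A[1] 48->7, delta=-41, new_sum=52+(-41)=11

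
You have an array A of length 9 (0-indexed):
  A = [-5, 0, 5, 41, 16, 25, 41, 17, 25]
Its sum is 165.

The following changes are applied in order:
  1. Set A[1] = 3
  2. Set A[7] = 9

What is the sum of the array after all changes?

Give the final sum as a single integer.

Initial sum: 165
Change 1: A[1] 0 -> 3, delta = 3, sum = 168
Change 2: A[7] 17 -> 9, delta = -8, sum = 160

Answer: 160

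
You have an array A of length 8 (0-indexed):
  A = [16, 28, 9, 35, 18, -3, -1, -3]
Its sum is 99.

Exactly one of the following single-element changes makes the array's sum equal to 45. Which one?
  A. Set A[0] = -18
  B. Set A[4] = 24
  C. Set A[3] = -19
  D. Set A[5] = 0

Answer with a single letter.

Option A: A[0] 16->-18, delta=-34, new_sum=99+(-34)=65
Option B: A[4] 18->24, delta=6, new_sum=99+(6)=105
Option C: A[3] 35->-19, delta=-54, new_sum=99+(-54)=45 <-- matches target
Option D: A[5] -3->0, delta=3, new_sum=99+(3)=102

Answer: C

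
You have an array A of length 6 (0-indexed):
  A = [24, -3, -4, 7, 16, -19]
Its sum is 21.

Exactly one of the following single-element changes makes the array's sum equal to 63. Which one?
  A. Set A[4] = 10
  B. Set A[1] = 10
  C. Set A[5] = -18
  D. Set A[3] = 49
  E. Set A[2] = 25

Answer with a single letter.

Option A: A[4] 16->10, delta=-6, new_sum=21+(-6)=15
Option B: A[1] -3->10, delta=13, new_sum=21+(13)=34
Option C: A[5] -19->-18, delta=1, new_sum=21+(1)=22
Option D: A[3] 7->49, delta=42, new_sum=21+(42)=63 <-- matches target
Option E: A[2] -4->25, delta=29, new_sum=21+(29)=50

Answer: D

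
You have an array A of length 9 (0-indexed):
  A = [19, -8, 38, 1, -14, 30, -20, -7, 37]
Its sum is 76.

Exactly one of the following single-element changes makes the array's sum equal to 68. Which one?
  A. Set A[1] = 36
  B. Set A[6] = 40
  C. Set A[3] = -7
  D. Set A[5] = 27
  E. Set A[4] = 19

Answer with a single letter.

Answer: C

Derivation:
Option A: A[1] -8->36, delta=44, new_sum=76+(44)=120
Option B: A[6] -20->40, delta=60, new_sum=76+(60)=136
Option C: A[3] 1->-7, delta=-8, new_sum=76+(-8)=68 <-- matches target
Option D: A[5] 30->27, delta=-3, new_sum=76+(-3)=73
Option E: A[4] -14->19, delta=33, new_sum=76+(33)=109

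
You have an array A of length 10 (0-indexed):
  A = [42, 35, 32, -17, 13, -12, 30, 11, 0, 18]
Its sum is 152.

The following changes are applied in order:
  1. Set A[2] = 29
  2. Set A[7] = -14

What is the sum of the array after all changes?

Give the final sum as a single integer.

Initial sum: 152
Change 1: A[2] 32 -> 29, delta = -3, sum = 149
Change 2: A[7] 11 -> -14, delta = -25, sum = 124

Answer: 124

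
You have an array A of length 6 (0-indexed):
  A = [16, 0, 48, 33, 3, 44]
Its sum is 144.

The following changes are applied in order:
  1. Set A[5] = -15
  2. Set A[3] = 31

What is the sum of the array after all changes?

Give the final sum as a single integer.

Answer: 83

Derivation:
Initial sum: 144
Change 1: A[5] 44 -> -15, delta = -59, sum = 85
Change 2: A[3] 33 -> 31, delta = -2, sum = 83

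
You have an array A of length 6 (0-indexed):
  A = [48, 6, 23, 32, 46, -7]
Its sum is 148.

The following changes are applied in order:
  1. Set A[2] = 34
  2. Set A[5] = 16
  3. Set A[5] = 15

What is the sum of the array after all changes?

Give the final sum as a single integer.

Answer: 181

Derivation:
Initial sum: 148
Change 1: A[2] 23 -> 34, delta = 11, sum = 159
Change 2: A[5] -7 -> 16, delta = 23, sum = 182
Change 3: A[5] 16 -> 15, delta = -1, sum = 181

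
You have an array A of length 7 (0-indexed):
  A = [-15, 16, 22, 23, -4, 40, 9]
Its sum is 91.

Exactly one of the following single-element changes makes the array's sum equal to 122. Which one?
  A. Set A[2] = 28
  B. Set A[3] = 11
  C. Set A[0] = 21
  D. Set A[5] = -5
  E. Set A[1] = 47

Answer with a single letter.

Option A: A[2] 22->28, delta=6, new_sum=91+(6)=97
Option B: A[3] 23->11, delta=-12, new_sum=91+(-12)=79
Option C: A[0] -15->21, delta=36, new_sum=91+(36)=127
Option D: A[5] 40->-5, delta=-45, new_sum=91+(-45)=46
Option E: A[1] 16->47, delta=31, new_sum=91+(31)=122 <-- matches target

Answer: E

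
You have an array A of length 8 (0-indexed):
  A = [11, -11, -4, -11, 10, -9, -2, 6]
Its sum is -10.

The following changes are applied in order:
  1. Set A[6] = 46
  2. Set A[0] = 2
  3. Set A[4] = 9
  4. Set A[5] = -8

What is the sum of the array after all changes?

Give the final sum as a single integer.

Initial sum: -10
Change 1: A[6] -2 -> 46, delta = 48, sum = 38
Change 2: A[0] 11 -> 2, delta = -9, sum = 29
Change 3: A[4] 10 -> 9, delta = -1, sum = 28
Change 4: A[5] -9 -> -8, delta = 1, sum = 29

Answer: 29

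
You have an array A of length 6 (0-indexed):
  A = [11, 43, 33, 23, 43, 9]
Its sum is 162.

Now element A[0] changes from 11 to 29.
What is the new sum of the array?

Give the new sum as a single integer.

Answer: 180

Derivation:
Old value at index 0: 11
New value at index 0: 29
Delta = 29 - 11 = 18
New sum = old_sum + delta = 162 + (18) = 180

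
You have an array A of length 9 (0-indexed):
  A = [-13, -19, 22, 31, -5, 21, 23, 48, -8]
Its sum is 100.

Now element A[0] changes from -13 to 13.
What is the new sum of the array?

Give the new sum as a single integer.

Old value at index 0: -13
New value at index 0: 13
Delta = 13 - -13 = 26
New sum = old_sum + delta = 100 + (26) = 126

Answer: 126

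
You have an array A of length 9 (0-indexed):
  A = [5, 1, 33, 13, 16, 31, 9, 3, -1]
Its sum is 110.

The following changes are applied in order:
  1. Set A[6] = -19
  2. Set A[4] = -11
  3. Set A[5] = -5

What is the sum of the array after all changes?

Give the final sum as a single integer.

Initial sum: 110
Change 1: A[6] 9 -> -19, delta = -28, sum = 82
Change 2: A[4] 16 -> -11, delta = -27, sum = 55
Change 3: A[5] 31 -> -5, delta = -36, sum = 19

Answer: 19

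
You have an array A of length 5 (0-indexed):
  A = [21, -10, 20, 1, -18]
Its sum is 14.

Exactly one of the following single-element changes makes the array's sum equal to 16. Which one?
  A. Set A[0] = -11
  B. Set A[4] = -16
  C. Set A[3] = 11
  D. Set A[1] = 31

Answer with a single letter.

Answer: B

Derivation:
Option A: A[0] 21->-11, delta=-32, new_sum=14+(-32)=-18
Option B: A[4] -18->-16, delta=2, new_sum=14+(2)=16 <-- matches target
Option C: A[3] 1->11, delta=10, new_sum=14+(10)=24
Option D: A[1] -10->31, delta=41, new_sum=14+(41)=55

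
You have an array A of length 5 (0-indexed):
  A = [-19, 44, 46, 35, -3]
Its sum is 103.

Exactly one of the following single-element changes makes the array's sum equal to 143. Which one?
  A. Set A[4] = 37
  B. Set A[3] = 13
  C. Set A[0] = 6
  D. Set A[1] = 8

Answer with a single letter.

Answer: A

Derivation:
Option A: A[4] -3->37, delta=40, new_sum=103+(40)=143 <-- matches target
Option B: A[3] 35->13, delta=-22, new_sum=103+(-22)=81
Option C: A[0] -19->6, delta=25, new_sum=103+(25)=128
Option D: A[1] 44->8, delta=-36, new_sum=103+(-36)=67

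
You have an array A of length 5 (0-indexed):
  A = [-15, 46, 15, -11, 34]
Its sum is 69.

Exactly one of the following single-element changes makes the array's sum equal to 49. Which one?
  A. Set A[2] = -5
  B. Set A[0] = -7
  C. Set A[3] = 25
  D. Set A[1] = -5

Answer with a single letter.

Answer: A

Derivation:
Option A: A[2] 15->-5, delta=-20, new_sum=69+(-20)=49 <-- matches target
Option B: A[0] -15->-7, delta=8, new_sum=69+(8)=77
Option C: A[3] -11->25, delta=36, new_sum=69+(36)=105
Option D: A[1] 46->-5, delta=-51, new_sum=69+(-51)=18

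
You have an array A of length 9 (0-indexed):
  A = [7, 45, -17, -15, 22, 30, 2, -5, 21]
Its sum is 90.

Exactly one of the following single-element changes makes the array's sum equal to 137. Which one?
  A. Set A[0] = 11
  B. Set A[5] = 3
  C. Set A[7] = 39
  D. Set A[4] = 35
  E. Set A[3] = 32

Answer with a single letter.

Answer: E

Derivation:
Option A: A[0] 7->11, delta=4, new_sum=90+(4)=94
Option B: A[5] 30->3, delta=-27, new_sum=90+(-27)=63
Option C: A[7] -5->39, delta=44, new_sum=90+(44)=134
Option D: A[4] 22->35, delta=13, new_sum=90+(13)=103
Option E: A[3] -15->32, delta=47, new_sum=90+(47)=137 <-- matches target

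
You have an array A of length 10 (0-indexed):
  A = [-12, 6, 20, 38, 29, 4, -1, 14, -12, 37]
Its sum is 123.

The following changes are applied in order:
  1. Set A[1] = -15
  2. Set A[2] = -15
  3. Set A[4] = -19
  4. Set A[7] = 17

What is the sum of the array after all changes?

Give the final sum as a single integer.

Initial sum: 123
Change 1: A[1] 6 -> -15, delta = -21, sum = 102
Change 2: A[2] 20 -> -15, delta = -35, sum = 67
Change 3: A[4] 29 -> -19, delta = -48, sum = 19
Change 4: A[7] 14 -> 17, delta = 3, sum = 22

Answer: 22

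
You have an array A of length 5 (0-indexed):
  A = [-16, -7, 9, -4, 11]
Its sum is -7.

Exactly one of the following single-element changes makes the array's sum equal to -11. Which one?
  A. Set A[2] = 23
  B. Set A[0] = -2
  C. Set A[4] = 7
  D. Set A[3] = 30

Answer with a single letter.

Option A: A[2] 9->23, delta=14, new_sum=-7+(14)=7
Option B: A[0] -16->-2, delta=14, new_sum=-7+(14)=7
Option C: A[4] 11->7, delta=-4, new_sum=-7+(-4)=-11 <-- matches target
Option D: A[3] -4->30, delta=34, new_sum=-7+(34)=27

Answer: C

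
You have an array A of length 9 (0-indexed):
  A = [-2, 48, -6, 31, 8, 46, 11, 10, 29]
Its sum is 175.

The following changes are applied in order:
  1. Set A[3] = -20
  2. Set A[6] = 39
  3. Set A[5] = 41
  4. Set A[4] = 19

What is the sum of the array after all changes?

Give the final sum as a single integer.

Answer: 158

Derivation:
Initial sum: 175
Change 1: A[3] 31 -> -20, delta = -51, sum = 124
Change 2: A[6] 11 -> 39, delta = 28, sum = 152
Change 3: A[5] 46 -> 41, delta = -5, sum = 147
Change 4: A[4] 8 -> 19, delta = 11, sum = 158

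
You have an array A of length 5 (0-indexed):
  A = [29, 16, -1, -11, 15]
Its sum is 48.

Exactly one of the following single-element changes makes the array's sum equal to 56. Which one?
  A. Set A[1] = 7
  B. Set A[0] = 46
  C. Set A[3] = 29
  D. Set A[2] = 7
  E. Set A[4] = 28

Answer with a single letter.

Option A: A[1] 16->7, delta=-9, new_sum=48+(-9)=39
Option B: A[0] 29->46, delta=17, new_sum=48+(17)=65
Option C: A[3] -11->29, delta=40, new_sum=48+(40)=88
Option D: A[2] -1->7, delta=8, new_sum=48+(8)=56 <-- matches target
Option E: A[4] 15->28, delta=13, new_sum=48+(13)=61

Answer: D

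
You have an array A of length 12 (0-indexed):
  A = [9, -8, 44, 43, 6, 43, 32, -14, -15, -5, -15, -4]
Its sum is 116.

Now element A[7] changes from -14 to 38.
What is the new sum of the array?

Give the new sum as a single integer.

Old value at index 7: -14
New value at index 7: 38
Delta = 38 - -14 = 52
New sum = old_sum + delta = 116 + (52) = 168

Answer: 168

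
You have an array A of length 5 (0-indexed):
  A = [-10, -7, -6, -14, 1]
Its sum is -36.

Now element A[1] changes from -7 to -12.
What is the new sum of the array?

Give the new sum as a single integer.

Answer: -41

Derivation:
Old value at index 1: -7
New value at index 1: -12
Delta = -12 - -7 = -5
New sum = old_sum + delta = -36 + (-5) = -41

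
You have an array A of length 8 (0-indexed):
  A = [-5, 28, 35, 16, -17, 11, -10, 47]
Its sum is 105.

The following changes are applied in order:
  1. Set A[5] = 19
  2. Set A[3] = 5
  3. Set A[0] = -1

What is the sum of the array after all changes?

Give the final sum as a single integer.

Answer: 106

Derivation:
Initial sum: 105
Change 1: A[5] 11 -> 19, delta = 8, sum = 113
Change 2: A[3] 16 -> 5, delta = -11, sum = 102
Change 3: A[0] -5 -> -1, delta = 4, sum = 106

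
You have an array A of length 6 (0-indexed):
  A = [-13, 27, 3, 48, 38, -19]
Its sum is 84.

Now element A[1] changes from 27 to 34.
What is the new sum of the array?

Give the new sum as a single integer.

Old value at index 1: 27
New value at index 1: 34
Delta = 34 - 27 = 7
New sum = old_sum + delta = 84 + (7) = 91

Answer: 91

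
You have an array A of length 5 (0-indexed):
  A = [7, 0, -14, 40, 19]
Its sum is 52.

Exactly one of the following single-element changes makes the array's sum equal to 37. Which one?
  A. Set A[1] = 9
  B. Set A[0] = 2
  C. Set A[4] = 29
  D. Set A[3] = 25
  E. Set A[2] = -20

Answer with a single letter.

Option A: A[1] 0->9, delta=9, new_sum=52+(9)=61
Option B: A[0] 7->2, delta=-5, new_sum=52+(-5)=47
Option C: A[4] 19->29, delta=10, new_sum=52+(10)=62
Option D: A[3] 40->25, delta=-15, new_sum=52+(-15)=37 <-- matches target
Option E: A[2] -14->-20, delta=-6, new_sum=52+(-6)=46

Answer: D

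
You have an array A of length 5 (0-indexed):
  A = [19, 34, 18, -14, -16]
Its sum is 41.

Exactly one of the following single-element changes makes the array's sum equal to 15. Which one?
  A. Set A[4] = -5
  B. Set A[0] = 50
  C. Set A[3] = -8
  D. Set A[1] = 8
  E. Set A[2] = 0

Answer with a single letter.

Answer: D

Derivation:
Option A: A[4] -16->-5, delta=11, new_sum=41+(11)=52
Option B: A[0] 19->50, delta=31, new_sum=41+(31)=72
Option C: A[3] -14->-8, delta=6, new_sum=41+(6)=47
Option D: A[1] 34->8, delta=-26, new_sum=41+(-26)=15 <-- matches target
Option E: A[2] 18->0, delta=-18, new_sum=41+(-18)=23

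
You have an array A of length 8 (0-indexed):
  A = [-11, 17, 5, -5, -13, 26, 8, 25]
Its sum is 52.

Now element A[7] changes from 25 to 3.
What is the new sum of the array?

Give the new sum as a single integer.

Answer: 30

Derivation:
Old value at index 7: 25
New value at index 7: 3
Delta = 3 - 25 = -22
New sum = old_sum + delta = 52 + (-22) = 30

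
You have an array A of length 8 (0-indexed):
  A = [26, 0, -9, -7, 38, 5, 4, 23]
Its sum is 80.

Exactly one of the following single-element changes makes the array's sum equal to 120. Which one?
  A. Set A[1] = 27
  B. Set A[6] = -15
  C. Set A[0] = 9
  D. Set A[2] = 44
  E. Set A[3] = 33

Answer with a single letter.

Answer: E

Derivation:
Option A: A[1] 0->27, delta=27, new_sum=80+(27)=107
Option B: A[6] 4->-15, delta=-19, new_sum=80+(-19)=61
Option C: A[0] 26->9, delta=-17, new_sum=80+(-17)=63
Option D: A[2] -9->44, delta=53, new_sum=80+(53)=133
Option E: A[3] -7->33, delta=40, new_sum=80+(40)=120 <-- matches target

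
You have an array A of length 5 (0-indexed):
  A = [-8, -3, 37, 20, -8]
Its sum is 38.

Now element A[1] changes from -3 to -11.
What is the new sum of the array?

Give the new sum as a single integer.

Answer: 30

Derivation:
Old value at index 1: -3
New value at index 1: -11
Delta = -11 - -3 = -8
New sum = old_sum + delta = 38 + (-8) = 30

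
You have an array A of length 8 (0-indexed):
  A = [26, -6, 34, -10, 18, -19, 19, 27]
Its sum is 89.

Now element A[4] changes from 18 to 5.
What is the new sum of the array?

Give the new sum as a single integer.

Old value at index 4: 18
New value at index 4: 5
Delta = 5 - 18 = -13
New sum = old_sum + delta = 89 + (-13) = 76

Answer: 76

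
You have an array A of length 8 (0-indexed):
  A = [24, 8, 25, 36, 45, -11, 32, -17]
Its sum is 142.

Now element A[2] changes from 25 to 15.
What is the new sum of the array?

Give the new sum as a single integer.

Old value at index 2: 25
New value at index 2: 15
Delta = 15 - 25 = -10
New sum = old_sum + delta = 142 + (-10) = 132

Answer: 132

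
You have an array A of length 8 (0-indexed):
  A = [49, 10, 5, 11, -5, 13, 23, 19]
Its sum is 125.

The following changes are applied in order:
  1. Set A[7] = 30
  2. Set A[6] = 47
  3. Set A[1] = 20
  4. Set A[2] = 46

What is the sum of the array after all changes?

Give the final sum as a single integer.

Answer: 211

Derivation:
Initial sum: 125
Change 1: A[7] 19 -> 30, delta = 11, sum = 136
Change 2: A[6] 23 -> 47, delta = 24, sum = 160
Change 3: A[1] 10 -> 20, delta = 10, sum = 170
Change 4: A[2] 5 -> 46, delta = 41, sum = 211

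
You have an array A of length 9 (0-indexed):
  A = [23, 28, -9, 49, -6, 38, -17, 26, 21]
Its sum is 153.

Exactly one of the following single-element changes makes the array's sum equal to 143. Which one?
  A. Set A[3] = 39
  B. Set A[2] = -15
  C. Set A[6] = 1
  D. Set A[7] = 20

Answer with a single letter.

Answer: A

Derivation:
Option A: A[3] 49->39, delta=-10, new_sum=153+(-10)=143 <-- matches target
Option B: A[2] -9->-15, delta=-6, new_sum=153+(-6)=147
Option C: A[6] -17->1, delta=18, new_sum=153+(18)=171
Option D: A[7] 26->20, delta=-6, new_sum=153+(-6)=147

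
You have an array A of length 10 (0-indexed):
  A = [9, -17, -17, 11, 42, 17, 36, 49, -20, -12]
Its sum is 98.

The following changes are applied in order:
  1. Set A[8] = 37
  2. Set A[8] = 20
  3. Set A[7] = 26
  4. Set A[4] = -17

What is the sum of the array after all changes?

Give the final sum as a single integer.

Answer: 56

Derivation:
Initial sum: 98
Change 1: A[8] -20 -> 37, delta = 57, sum = 155
Change 2: A[8] 37 -> 20, delta = -17, sum = 138
Change 3: A[7] 49 -> 26, delta = -23, sum = 115
Change 4: A[4] 42 -> -17, delta = -59, sum = 56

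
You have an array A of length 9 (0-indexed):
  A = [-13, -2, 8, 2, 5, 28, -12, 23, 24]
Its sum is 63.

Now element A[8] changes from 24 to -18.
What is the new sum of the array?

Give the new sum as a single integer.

Old value at index 8: 24
New value at index 8: -18
Delta = -18 - 24 = -42
New sum = old_sum + delta = 63 + (-42) = 21

Answer: 21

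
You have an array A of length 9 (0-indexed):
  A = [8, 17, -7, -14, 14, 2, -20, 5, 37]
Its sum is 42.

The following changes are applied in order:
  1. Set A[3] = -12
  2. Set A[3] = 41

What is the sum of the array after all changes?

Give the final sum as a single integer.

Answer: 97

Derivation:
Initial sum: 42
Change 1: A[3] -14 -> -12, delta = 2, sum = 44
Change 2: A[3] -12 -> 41, delta = 53, sum = 97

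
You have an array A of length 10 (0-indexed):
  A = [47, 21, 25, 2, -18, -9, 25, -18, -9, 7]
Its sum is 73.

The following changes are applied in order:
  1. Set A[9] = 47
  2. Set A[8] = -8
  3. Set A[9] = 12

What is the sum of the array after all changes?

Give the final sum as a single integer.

Initial sum: 73
Change 1: A[9] 7 -> 47, delta = 40, sum = 113
Change 2: A[8] -9 -> -8, delta = 1, sum = 114
Change 3: A[9] 47 -> 12, delta = -35, sum = 79

Answer: 79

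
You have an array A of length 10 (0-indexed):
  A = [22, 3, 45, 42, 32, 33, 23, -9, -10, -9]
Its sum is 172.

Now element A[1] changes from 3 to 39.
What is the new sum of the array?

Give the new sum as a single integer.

Answer: 208

Derivation:
Old value at index 1: 3
New value at index 1: 39
Delta = 39 - 3 = 36
New sum = old_sum + delta = 172 + (36) = 208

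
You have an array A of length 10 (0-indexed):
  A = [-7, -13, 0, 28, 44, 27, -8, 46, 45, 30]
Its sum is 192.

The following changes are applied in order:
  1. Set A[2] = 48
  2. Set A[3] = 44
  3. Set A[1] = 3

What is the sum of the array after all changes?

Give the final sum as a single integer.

Initial sum: 192
Change 1: A[2] 0 -> 48, delta = 48, sum = 240
Change 2: A[3] 28 -> 44, delta = 16, sum = 256
Change 3: A[1] -13 -> 3, delta = 16, sum = 272

Answer: 272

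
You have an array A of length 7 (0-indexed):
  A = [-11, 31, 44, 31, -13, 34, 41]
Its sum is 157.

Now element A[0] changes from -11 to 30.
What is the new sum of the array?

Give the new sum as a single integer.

Answer: 198

Derivation:
Old value at index 0: -11
New value at index 0: 30
Delta = 30 - -11 = 41
New sum = old_sum + delta = 157 + (41) = 198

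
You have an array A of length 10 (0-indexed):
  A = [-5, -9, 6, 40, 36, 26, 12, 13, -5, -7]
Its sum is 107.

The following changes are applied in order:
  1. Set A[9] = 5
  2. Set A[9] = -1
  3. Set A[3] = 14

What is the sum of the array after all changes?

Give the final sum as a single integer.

Initial sum: 107
Change 1: A[9] -7 -> 5, delta = 12, sum = 119
Change 2: A[9] 5 -> -1, delta = -6, sum = 113
Change 3: A[3] 40 -> 14, delta = -26, sum = 87

Answer: 87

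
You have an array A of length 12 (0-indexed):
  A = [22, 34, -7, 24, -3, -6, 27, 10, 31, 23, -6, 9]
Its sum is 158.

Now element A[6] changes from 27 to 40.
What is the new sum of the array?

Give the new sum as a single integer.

Old value at index 6: 27
New value at index 6: 40
Delta = 40 - 27 = 13
New sum = old_sum + delta = 158 + (13) = 171

Answer: 171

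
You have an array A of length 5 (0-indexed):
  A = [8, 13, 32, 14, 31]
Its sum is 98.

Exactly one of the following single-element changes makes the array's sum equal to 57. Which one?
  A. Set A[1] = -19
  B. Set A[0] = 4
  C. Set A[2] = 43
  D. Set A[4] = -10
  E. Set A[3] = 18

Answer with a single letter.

Answer: D

Derivation:
Option A: A[1] 13->-19, delta=-32, new_sum=98+(-32)=66
Option B: A[0] 8->4, delta=-4, new_sum=98+(-4)=94
Option C: A[2] 32->43, delta=11, new_sum=98+(11)=109
Option D: A[4] 31->-10, delta=-41, new_sum=98+(-41)=57 <-- matches target
Option E: A[3] 14->18, delta=4, new_sum=98+(4)=102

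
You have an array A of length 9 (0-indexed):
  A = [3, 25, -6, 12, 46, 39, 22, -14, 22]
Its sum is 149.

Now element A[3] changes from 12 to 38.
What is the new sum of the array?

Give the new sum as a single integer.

Answer: 175

Derivation:
Old value at index 3: 12
New value at index 3: 38
Delta = 38 - 12 = 26
New sum = old_sum + delta = 149 + (26) = 175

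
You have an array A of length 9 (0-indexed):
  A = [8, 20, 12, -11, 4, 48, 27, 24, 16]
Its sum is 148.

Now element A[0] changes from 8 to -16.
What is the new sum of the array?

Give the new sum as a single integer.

Old value at index 0: 8
New value at index 0: -16
Delta = -16 - 8 = -24
New sum = old_sum + delta = 148 + (-24) = 124

Answer: 124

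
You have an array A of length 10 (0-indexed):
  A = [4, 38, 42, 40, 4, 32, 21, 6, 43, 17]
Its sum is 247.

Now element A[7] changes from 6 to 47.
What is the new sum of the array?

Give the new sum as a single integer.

Old value at index 7: 6
New value at index 7: 47
Delta = 47 - 6 = 41
New sum = old_sum + delta = 247 + (41) = 288

Answer: 288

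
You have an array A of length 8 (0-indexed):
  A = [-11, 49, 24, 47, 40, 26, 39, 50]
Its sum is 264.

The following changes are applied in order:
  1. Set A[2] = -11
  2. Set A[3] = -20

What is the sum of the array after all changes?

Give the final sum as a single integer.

Answer: 162

Derivation:
Initial sum: 264
Change 1: A[2] 24 -> -11, delta = -35, sum = 229
Change 2: A[3] 47 -> -20, delta = -67, sum = 162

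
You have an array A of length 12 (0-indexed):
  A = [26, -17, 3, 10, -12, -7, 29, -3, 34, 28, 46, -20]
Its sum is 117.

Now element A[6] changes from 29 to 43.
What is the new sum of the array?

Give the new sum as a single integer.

Old value at index 6: 29
New value at index 6: 43
Delta = 43 - 29 = 14
New sum = old_sum + delta = 117 + (14) = 131

Answer: 131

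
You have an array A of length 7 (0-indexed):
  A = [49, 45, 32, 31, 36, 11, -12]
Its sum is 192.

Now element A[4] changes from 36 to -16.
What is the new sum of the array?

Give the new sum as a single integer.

Answer: 140

Derivation:
Old value at index 4: 36
New value at index 4: -16
Delta = -16 - 36 = -52
New sum = old_sum + delta = 192 + (-52) = 140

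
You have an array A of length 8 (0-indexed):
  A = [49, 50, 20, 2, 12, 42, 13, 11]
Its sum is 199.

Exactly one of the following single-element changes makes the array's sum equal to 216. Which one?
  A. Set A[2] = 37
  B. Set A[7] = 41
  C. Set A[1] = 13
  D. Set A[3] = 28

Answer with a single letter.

Answer: A

Derivation:
Option A: A[2] 20->37, delta=17, new_sum=199+(17)=216 <-- matches target
Option B: A[7] 11->41, delta=30, new_sum=199+(30)=229
Option C: A[1] 50->13, delta=-37, new_sum=199+(-37)=162
Option D: A[3] 2->28, delta=26, new_sum=199+(26)=225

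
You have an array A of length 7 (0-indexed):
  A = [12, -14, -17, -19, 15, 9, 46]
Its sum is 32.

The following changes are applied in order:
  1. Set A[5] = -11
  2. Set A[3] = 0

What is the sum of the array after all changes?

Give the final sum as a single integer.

Initial sum: 32
Change 1: A[5] 9 -> -11, delta = -20, sum = 12
Change 2: A[3] -19 -> 0, delta = 19, sum = 31

Answer: 31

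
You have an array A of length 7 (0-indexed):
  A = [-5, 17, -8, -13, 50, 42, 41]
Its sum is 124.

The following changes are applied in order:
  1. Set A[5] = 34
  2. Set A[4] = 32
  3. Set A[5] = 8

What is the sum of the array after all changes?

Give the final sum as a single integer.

Initial sum: 124
Change 1: A[5] 42 -> 34, delta = -8, sum = 116
Change 2: A[4] 50 -> 32, delta = -18, sum = 98
Change 3: A[5] 34 -> 8, delta = -26, sum = 72

Answer: 72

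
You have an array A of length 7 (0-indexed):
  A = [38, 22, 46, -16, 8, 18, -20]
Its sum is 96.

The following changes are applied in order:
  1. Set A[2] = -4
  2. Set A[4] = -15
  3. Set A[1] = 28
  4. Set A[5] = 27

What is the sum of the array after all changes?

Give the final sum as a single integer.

Answer: 38

Derivation:
Initial sum: 96
Change 1: A[2] 46 -> -4, delta = -50, sum = 46
Change 2: A[4] 8 -> -15, delta = -23, sum = 23
Change 3: A[1] 22 -> 28, delta = 6, sum = 29
Change 4: A[5] 18 -> 27, delta = 9, sum = 38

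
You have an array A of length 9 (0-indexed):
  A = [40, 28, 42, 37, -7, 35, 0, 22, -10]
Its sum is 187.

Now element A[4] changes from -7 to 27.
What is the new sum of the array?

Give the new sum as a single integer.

Answer: 221

Derivation:
Old value at index 4: -7
New value at index 4: 27
Delta = 27 - -7 = 34
New sum = old_sum + delta = 187 + (34) = 221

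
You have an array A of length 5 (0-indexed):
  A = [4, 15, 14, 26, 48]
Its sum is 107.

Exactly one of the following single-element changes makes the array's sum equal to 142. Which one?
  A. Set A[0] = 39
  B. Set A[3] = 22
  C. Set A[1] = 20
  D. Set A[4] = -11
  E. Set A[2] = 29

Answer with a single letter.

Option A: A[0] 4->39, delta=35, new_sum=107+(35)=142 <-- matches target
Option B: A[3] 26->22, delta=-4, new_sum=107+(-4)=103
Option C: A[1] 15->20, delta=5, new_sum=107+(5)=112
Option D: A[4] 48->-11, delta=-59, new_sum=107+(-59)=48
Option E: A[2] 14->29, delta=15, new_sum=107+(15)=122

Answer: A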